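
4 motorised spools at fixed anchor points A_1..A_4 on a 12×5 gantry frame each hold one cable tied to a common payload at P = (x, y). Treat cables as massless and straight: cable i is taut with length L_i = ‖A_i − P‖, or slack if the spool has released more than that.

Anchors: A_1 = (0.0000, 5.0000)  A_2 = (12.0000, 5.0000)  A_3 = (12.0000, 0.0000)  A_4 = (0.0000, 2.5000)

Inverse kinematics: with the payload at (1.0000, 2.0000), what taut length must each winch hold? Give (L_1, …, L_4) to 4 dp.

(3.1623, 11.4018, 11.1803, 1.1180)

L_1: Δ = A_1−P = (-1.0000, 3.0000) → ‖Δ‖ = √10.0000 = 3.1623
L_2: Δ = A_2−P = (11.0000, 3.0000) → ‖Δ‖ = √130.0000 = 11.4018
L_3: Δ = A_3−P = (11.0000, -2.0000) → ‖Δ‖ = √125.0000 = 11.1803
L_4: Δ = A_4−P = (-1.0000, 0.5000) → ‖Δ‖ = √1.2500 = 1.1180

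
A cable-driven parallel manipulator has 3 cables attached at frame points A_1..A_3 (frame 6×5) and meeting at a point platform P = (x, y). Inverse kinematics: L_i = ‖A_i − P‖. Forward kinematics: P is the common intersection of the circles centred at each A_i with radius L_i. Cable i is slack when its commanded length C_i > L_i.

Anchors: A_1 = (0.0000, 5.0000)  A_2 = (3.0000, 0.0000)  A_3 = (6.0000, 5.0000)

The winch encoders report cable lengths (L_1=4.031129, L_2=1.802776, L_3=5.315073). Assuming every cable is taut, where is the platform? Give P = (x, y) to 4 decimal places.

circle eqns → linear via eq_j − eq_1; set c_j = A_j·A_j − L_j²
c_1 = 0.0000+25.0000−16.2500 = 8.7500
-6.0000·x + 10.0000·y = c_1−c_2 = 3.0000
-12.0000·x + 0.0000·y = c_1−c_3 = -24.0000
solve first two rows → x=2.0000, y=1.5000

(2.0000, 1.5000)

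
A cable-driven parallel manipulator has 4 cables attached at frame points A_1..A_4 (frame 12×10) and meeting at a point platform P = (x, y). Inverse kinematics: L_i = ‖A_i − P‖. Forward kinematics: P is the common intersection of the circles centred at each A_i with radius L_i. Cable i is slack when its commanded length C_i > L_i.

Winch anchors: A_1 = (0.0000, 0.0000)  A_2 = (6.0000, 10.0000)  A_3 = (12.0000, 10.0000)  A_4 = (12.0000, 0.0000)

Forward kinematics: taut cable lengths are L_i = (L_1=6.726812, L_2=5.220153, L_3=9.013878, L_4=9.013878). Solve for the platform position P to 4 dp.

circle eqns → linear via eq_j − eq_1; set q_j = A_j·A_j − L_j²
q_1 = 0.0000+0.0000−45.2500 = -45.2500
-12.0000·x − 20.0000·y = q_1−q_2 = -154.0000
-24.0000·x − 20.0000·y = q_1−q_3 = -208.0000
-24.0000·x + 0.0000·y = q_1−q_4 = -108.0000
solve first two rows → x=4.5000, y=5.0000
check cable 4: ‖A_4−P‖² = 81.2500 ≈ L_4² = 81.2500 ✓

(4.5000, 5.0000)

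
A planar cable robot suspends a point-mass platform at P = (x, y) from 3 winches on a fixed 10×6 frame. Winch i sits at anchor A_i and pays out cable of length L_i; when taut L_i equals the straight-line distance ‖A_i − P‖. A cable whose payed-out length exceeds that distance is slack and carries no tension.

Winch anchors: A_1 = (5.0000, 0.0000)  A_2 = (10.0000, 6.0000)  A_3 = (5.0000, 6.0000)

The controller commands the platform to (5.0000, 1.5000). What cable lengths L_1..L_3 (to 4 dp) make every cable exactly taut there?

L_1: Δ = A_1−P = (0.0000, -1.5000) → ‖Δ‖ = √2.2500 = 1.5000
L_2: Δ = A_2−P = (5.0000, 4.5000) → ‖Δ‖ = √45.2500 = 6.7268
L_3: Δ = A_3−P = (0.0000, 4.5000) → ‖Δ‖ = √20.2500 = 4.5000

(1.5000, 6.7268, 4.5000)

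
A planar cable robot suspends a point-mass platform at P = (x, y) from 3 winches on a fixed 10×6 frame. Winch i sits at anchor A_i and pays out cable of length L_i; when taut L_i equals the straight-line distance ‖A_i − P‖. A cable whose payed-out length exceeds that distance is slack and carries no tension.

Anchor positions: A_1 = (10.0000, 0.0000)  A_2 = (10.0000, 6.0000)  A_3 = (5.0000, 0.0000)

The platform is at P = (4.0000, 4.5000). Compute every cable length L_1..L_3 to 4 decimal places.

cable 1: Δx=6.0000, Δy=-4.5000; L_1 = √(Δx²+Δy²) = 7.5000
cable 2: Δx=6.0000, Δy=1.5000; L_2 = √(Δx²+Δy²) = 6.1847
cable 3: Δx=1.0000, Δy=-4.5000; L_3 = √(Δx²+Δy²) = 4.6098

(7.5000, 6.1847, 4.6098)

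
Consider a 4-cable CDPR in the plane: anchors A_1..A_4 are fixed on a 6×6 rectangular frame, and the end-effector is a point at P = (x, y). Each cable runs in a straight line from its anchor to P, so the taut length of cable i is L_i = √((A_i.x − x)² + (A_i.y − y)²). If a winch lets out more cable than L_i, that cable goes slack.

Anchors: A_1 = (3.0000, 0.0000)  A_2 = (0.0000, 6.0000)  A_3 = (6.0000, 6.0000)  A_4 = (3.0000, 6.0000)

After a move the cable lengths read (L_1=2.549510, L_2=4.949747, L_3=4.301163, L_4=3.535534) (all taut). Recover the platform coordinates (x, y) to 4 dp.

each cable: (A_i−P)·(A_i−P) = L_i²; let c_i = ‖A_i‖²−L_i²
c_1 = 9.0000+0.0000−6.5000 = 2.5000
row 1: 6.0000x − 12.0000y = -9.0000  (c_2=11.5000)
row 2: -6.0000x − 12.0000y = -51.0000  (c_3=53.5000)
row 3: 0.0000x − 12.0000y = -30.0000  (c_4=32.5000)
Cramer on rows 1–2 → x = 3.5000, y = 2.5000
check cable 4: ‖A_4−P‖² = 12.5000 ≈ L_4² = 12.5000 ✓

(3.5000, 2.5000)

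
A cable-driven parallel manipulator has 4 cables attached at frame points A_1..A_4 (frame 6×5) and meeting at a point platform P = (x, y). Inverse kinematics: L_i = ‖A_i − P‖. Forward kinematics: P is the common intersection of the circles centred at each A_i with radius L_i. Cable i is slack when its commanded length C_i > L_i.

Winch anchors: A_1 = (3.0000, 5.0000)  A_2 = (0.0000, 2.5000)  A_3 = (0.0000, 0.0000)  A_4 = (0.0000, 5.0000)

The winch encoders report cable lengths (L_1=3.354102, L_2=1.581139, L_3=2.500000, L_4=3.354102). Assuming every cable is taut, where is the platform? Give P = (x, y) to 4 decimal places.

(1.5000, 2.0000)

circle eqns → linear via eq_j − eq_1; set q_j = A_j·A_j − L_j²
q_1 = 9.0000+25.0000−11.2500 = 22.7500
6.0000·x + 5.0000·y = q_1−q_2 = 19.0000
6.0000·x + 10.0000·y = q_1−q_3 = 29.0000
6.0000·x + 0.0000·y = q_1−q_4 = 9.0000
solve first two rows → x=1.5000, y=2.0000
check cable 4: ‖A_4−P‖² = 11.2500 ≈ L_4² = 11.2500 ✓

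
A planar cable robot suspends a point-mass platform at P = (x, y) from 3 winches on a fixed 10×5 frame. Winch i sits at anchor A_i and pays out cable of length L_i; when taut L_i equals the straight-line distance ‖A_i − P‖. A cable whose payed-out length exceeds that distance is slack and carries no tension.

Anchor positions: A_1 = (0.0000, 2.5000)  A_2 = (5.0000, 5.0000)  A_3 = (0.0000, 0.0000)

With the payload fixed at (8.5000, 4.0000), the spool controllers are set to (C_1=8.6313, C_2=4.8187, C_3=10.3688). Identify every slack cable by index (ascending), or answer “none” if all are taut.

cable 1: L_1 = ‖A_1−P‖ = 8.6313;  C_1 = 8.6313 → taut
cable 2: L_2 = ‖A_2−P‖ = 3.6401;  C_2 = 4.8187 → slack
cable 3: L_3 = ‖A_3−P‖ = 9.3941;  C_3 = 10.3688 → slack

2, 3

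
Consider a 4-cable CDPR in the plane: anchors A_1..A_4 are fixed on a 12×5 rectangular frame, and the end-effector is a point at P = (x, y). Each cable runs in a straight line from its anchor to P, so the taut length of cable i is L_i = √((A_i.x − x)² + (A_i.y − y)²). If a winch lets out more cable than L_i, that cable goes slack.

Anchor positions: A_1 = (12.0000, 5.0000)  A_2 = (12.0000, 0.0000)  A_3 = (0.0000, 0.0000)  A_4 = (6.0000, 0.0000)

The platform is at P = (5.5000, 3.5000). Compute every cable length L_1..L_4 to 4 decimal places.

(6.6708, 7.3824, 6.5192, 3.5355)

L_1 = √((12.0000−5.5000)² + (5.0000−3.5000)²) = 6.6708
L_2 = √((12.0000−5.5000)² + (0.0000−3.5000)²) = 7.3824
L_3 = √((0.0000−5.5000)² + (0.0000−3.5000)²) = 6.5192
L_4 = √((6.0000−5.5000)² + (0.0000−3.5000)²) = 3.5355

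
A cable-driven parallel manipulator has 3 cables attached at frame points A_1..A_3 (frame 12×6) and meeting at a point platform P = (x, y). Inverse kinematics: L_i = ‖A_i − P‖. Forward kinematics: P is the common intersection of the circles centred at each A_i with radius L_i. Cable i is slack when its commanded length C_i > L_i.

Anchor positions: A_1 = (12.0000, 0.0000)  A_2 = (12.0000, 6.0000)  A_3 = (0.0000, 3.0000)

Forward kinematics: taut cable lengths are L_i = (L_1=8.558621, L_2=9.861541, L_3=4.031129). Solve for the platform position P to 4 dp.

(3.5000, 1.0000)

expand ‖A_i−P‖²=L_i² and subtract eq 1 (c_i ≔ ‖A_i‖²−L_i²)
c_1 = 144.0000+0.0000−73.2500 = 70.7500
eq1−eq2 → [0.0000  -12.0000]·P = -12.0000
eq1−eq3 → [24.0000  -6.0000]·P = 78.0000
2×2 solve → P = (3.5000, 1.0000)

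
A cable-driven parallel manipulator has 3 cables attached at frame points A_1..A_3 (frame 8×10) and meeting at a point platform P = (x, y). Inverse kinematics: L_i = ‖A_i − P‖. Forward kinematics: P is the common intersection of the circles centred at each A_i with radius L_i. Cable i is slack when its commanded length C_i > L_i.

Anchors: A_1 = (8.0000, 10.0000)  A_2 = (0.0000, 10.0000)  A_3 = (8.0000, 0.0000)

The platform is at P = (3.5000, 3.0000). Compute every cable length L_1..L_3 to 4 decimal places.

(8.3217, 7.8262, 5.4083)

L_1 = √((8.0000−3.5000)² + (10.0000−3.0000)²) = 8.3217
L_2 = √((0.0000−3.5000)² + (10.0000−3.0000)²) = 7.8262
L_3 = √((8.0000−3.5000)² + (0.0000−3.0000)²) = 5.4083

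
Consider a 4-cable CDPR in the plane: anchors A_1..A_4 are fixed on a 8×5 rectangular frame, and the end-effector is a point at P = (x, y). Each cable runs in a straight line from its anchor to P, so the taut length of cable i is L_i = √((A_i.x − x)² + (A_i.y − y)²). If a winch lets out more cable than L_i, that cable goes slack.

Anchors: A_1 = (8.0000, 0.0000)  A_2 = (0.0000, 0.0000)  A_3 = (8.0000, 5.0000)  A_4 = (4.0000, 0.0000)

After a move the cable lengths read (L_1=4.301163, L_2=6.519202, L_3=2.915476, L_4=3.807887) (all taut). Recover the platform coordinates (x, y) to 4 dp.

circle eqns → linear via eq_j − eq_1; set k_j = A_j·A_j − L_j²
k_1 = 64.0000+0.0000−18.5000 = 45.5000
16.0000·x + 0.0000·y = k_1−k_2 = 88.0000
0.0000·x − 10.0000·y = k_1−k_3 = -35.0000
8.0000·x + 0.0000·y = k_1−k_4 = 44.0000
solve first two rows → x=5.5000, y=3.5000
check cable 4: ‖A_4−P‖² = 14.5000 ≈ L_4² = 14.5000 ✓

(5.5000, 3.5000)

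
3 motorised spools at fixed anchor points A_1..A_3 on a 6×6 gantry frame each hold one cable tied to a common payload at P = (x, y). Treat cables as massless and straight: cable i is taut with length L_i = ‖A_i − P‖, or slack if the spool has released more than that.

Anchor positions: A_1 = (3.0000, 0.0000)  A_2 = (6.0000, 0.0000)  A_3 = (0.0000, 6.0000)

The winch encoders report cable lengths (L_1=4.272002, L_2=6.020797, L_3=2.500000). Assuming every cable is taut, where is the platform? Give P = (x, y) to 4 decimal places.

expand ‖A_i−P‖²=L_i² and subtract eq 1 (c_i ≔ ‖A_i‖²−L_i²)
c_1 = 9.0000+0.0000−18.2500 = -9.2500
eq1−eq2 → [-6.0000  0.0000]·P = -9.0000
eq1−eq3 → [6.0000  -12.0000]·P = -39.0000
2×2 solve → P = (1.5000, 4.0000)

(1.5000, 4.0000)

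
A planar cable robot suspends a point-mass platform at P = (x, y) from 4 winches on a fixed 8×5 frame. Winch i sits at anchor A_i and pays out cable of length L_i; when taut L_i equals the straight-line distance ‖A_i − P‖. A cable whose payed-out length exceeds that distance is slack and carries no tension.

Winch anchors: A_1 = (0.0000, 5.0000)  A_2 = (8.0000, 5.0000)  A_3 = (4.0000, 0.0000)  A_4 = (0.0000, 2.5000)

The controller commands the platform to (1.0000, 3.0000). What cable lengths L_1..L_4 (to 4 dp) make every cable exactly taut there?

(2.2361, 7.2801, 4.2426, 1.1180)

L_1 = √((0.0000−1.0000)² + (5.0000−3.0000)²) = 2.2361
L_2 = √((8.0000−1.0000)² + (5.0000−3.0000)²) = 7.2801
L_3 = √((4.0000−1.0000)² + (0.0000−3.0000)²) = 4.2426
L_4 = √((0.0000−1.0000)² + (2.5000−3.0000)²) = 1.1180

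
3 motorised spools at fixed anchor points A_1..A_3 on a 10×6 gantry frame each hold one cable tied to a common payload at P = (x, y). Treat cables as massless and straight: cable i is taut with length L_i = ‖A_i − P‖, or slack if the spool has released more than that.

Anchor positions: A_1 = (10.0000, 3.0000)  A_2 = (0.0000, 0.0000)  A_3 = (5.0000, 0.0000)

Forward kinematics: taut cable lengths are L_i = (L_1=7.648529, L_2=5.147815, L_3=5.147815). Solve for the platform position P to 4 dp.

each cable: (A_i−P)·(A_i−P) = L_i²; let k_i = ‖A_i‖²−L_i²
k_1 = 100.0000+9.0000−58.5000 = 50.5000
row 1: 20.0000x + 6.0000y = 77.0000  (k_2=-26.5000)
row 2: 10.0000x + 6.0000y = 52.0000  (k_3=-1.5000)
Cramer on rows 1–2 → x = 2.5000, y = 4.5000

(2.5000, 4.5000)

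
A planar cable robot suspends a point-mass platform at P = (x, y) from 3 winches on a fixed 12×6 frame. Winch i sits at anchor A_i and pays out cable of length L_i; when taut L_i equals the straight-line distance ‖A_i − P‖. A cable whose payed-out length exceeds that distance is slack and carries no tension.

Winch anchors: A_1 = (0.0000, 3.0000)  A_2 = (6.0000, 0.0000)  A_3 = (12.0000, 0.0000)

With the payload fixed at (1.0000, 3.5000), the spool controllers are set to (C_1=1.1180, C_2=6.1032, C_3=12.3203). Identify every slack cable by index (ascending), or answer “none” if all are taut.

3

cable 1: L_1 = ‖A_1−P‖ = 1.1180;  C_1 = 1.1180 → taut
cable 2: L_2 = ‖A_2−P‖ = 6.1033;  C_2 = 6.1032 → taut
cable 3: L_3 = ‖A_3−P‖ = 11.5434;  C_3 = 12.3203 → slack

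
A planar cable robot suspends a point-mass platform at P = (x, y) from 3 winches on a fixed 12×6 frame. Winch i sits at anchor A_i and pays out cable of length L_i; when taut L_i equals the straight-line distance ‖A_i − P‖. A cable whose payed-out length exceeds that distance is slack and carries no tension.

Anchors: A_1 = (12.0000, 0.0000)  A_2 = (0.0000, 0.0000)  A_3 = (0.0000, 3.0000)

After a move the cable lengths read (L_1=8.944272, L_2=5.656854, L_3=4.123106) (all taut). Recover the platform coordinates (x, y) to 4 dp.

circle eqns → linear via eq_j − eq_1; set c_j = A_j·A_j − L_j²
c_1 = 144.0000+0.0000−80.0000 = 64.0000
24.0000·x + 0.0000·y = c_1−c_2 = 96.0000
24.0000·x − 6.0000·y = c_1−c_3 = 72.0000
solve first two rows → x=4.0000, y=4.0000

(4.0000, 4.0000)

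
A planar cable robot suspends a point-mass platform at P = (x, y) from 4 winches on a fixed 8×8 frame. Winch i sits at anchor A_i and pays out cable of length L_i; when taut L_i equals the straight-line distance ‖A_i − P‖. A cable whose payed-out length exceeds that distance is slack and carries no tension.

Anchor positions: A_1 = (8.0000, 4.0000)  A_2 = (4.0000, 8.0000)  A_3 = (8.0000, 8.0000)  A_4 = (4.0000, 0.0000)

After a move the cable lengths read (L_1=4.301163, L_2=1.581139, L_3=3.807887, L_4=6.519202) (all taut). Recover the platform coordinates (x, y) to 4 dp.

circle eqns → linear via eq_j − eq_1; set c_j = A_j·A_j − L_j²
c_1 = 64.0000+16.0000−18.5000 = 61.5000
8.0000·x − 8.0000·y = c_1−c_2 = -16.0000
0.0000·x − 8.0000·y = c_1−c_3 = -52.0000
8.0000·x + 8.0000·y = c_1−c_4 = 88.0000
solve first two rows → x=4.5000, y=6.5000
check cable 4: ‖A_4−P‖² = 42.5000 ≈ L_4² = 42.5000 ✓

(4.5000, 6.5000)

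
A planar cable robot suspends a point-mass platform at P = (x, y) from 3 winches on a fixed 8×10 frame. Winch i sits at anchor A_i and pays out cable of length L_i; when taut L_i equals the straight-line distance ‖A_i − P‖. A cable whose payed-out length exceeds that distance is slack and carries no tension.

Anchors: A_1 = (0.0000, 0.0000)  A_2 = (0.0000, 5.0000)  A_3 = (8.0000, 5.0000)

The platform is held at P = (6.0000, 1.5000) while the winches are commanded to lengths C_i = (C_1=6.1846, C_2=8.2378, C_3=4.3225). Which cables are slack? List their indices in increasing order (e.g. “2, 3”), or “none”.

2, 3

cable 1: √((-6.0000)²+(-1.5000)²)=6.1847, C_1=6.1846: taut
cable 2: √((-6.0000)²+(3.5000)²)=6.9462, C_2=8.2378: slack
cable 3: √((2.0000)²+(3.5000)²)=4.0311, C_3=4.3225: slack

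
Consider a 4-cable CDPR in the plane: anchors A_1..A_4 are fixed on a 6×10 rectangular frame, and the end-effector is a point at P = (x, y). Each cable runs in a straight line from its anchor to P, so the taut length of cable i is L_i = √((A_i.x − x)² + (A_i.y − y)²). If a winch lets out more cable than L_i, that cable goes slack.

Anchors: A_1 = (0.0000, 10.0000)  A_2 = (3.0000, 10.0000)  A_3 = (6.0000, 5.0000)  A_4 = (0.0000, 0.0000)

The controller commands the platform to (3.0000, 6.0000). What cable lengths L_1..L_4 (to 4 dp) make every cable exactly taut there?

L_1 = √((0.0000−3.0000)² + (10.0000−6.0000)²) = 5.0000
L_2 = √((3.0000−3.0000)² + (10.0000−6.0000)²) = 4.0000
L_3 = √((6.0000−3.0000)² + (5.0000−6.0000)²) = 3.1623
L_4 = √((0.0000−3.0000)² + (0.0000−6.0000)²) = 6.7082

(5.0000, 4.0000, 3.1623, 6.7082)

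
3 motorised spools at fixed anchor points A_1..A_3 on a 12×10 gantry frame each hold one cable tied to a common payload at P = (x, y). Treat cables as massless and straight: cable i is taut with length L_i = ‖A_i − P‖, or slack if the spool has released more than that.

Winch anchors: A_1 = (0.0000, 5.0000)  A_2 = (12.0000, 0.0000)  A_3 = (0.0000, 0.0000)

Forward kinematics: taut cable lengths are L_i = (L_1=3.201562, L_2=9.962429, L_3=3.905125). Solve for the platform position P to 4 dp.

(2.5000, 3.0000)

expand ‖A_i−P‖²=L_i² and subtract eq 1 (k_i ≔ ‖A_i‖²−L_i²)
k_1 = 0.0000+25.0000−10.2500 = 14.7500
eq1−eq2 → [-24.0000  10.0000]·P = -30.0000
eq1−eq3 → [0.0000  10.0000]·P = 30.0000
2×2 solve → P = (2.5000, 3.0000)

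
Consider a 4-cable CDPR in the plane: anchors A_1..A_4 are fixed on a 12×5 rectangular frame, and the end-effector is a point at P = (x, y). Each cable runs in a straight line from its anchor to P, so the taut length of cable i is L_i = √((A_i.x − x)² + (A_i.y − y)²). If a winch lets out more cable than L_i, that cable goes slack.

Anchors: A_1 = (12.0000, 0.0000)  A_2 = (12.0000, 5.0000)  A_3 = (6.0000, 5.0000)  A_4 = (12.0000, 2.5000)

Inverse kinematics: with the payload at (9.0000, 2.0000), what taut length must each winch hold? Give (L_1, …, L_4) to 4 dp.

L_1: Δ = A_1−P = (3.0000, -2.0000) → ‖Δ‖ = √13.0000 = 3.6056
L_2: Δ = A_2−P = (3.0000, 3.0000) → ‖Δ‖ = √18.0000 = 4.2426
L_3: Δ = A_3−P = (-3.0000, 3.0000) → ‖Δ‖ = √18.0000 = 4.2426
L_4: Δ = A_4−P = (3.0000, 0.5000) → ‖Δ‖ = √9.2500 = 3.0414

(3.6056, 4.2426, 4.2426, 3.0414)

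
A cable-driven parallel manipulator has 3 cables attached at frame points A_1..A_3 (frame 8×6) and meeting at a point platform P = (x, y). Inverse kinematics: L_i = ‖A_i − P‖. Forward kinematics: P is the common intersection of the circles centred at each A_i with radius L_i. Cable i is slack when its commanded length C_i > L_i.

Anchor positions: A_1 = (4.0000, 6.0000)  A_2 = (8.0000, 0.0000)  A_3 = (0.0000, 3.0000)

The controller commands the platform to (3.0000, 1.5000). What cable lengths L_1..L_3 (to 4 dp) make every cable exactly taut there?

cable 1: Δx=1.0000, Δy=4.5000; L_1 = √(Δx²+Δy²) = 4.6098
cable 2: Δx=5.0000, Δy=-1.5000; L_2 = √(Δx²+Δy²) = 5.2202
cable 3: Δx=-3.0000, Δy=1.5000; L_3 = √(Δx²+Δy²) = 3.3541

(4.6098, 5.2202, 3.3541)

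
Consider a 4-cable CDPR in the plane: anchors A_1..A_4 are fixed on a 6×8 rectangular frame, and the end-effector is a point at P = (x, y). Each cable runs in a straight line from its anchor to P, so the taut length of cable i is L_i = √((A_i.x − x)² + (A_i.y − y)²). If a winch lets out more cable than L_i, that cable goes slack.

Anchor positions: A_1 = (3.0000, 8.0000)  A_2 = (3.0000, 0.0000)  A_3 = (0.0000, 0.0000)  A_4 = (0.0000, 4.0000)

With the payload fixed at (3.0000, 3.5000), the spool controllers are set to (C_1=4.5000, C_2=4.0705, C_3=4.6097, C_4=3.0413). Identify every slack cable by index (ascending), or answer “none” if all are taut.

2

i=1: geometric 4.5000 vs commanded 4.5000 ⇒ taut
i=2: geometric 3.5000 vs commanded 4.0705 ⇒ slack
i=3: geometric 4.6098 vs commanded 4.6097 ⇒ taut
i=4: geometric 3.0414 vs commanded 3.0413 ⇒ taut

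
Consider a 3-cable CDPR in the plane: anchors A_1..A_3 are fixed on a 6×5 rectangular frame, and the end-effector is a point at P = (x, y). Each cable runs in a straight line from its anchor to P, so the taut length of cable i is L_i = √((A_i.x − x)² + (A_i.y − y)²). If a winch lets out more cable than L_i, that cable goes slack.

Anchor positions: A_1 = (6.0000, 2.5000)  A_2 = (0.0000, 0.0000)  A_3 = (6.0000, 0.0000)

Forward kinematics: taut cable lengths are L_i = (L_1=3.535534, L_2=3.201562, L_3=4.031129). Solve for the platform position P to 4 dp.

expand ‖A_i−P‖²=L_i² and subtract eq 1 (q_i ≔ ‖A_i‖²−L_i²)
q_1 = 36.0000+6.2500−12.5000 = 29.7500
eq1−eq2 → [12.0000  5.0000]·P = 40.0000
eq1−eq3 → [0.0000  5.0000]·P = 10.0000
2×2 solve → P = (2.5000, 2.0000)

(2.5000, 2.0000)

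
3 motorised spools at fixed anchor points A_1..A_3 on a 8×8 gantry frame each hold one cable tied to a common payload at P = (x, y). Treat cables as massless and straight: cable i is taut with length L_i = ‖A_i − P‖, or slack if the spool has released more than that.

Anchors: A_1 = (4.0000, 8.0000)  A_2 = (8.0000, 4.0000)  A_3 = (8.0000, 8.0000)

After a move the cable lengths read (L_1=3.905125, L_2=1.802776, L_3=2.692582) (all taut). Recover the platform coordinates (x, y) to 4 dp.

expand ‖A_i−P‖²=L_i² and subtract eq 1 (c_i ≔ ‖A_i‖²−L_i²)
c_1 = 16.0000+64.0000−15.2500 = 64.7500
eq1−eq2 → [-8.0000  8.0000]·P = -12.0000
eq1−eq3 → [-8.0000  0.0000]·P = -56.0000
2×2 solve → P = (7.0000, 5.5000)

(7.0000, 5.5000)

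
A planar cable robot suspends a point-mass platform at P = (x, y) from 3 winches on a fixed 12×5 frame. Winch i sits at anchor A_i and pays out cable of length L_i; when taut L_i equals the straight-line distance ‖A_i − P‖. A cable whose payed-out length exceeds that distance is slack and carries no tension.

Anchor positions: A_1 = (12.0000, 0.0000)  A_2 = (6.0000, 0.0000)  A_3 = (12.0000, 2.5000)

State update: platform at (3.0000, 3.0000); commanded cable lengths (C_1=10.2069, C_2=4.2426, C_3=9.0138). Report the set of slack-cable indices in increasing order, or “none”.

1

cable 1: L_1 = ‖A_1−P‖ = 9.4868;  C_1 = 10.2069 → slack
cable 2: L_2 = ‖A_2−P‖ = 4.2426;  C_2 = 4.2426 → taut
cable 3: L_3 = ‖A_3−P‖ = 9.0139;  C_3 = 9.0138 → taut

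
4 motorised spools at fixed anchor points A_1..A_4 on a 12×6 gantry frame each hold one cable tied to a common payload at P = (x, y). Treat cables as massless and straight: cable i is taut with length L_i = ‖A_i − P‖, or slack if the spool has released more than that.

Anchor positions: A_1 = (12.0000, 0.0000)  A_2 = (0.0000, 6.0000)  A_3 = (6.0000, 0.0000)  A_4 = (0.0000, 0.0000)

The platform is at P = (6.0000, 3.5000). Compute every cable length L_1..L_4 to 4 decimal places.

(6.9462, 6.5000, 3.5000, 6.9462)

L_1 = √((12.0000−6.0000)² + (0.0000−3.5000)²) = 6.9462
L_2 = √((0.0000−6.0000)² + (6.0000−3.5000)²) = 6.5000
L_3 = √((6.0000−6.0000)² + (0.0000−3.5000)²) = 3.5000
L_4 = √((0.0000−6.0000)² + (0.0000−3.5000)²) = 6.9462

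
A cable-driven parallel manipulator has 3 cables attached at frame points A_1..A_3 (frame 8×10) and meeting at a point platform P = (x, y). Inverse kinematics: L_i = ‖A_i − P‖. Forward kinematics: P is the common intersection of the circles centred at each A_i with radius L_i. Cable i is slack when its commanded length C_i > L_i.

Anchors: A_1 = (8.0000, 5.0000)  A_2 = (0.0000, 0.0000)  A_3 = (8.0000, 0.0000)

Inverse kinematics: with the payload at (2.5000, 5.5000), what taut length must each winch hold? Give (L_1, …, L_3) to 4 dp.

(5.5227, 6.0415, 7.7782)

cable 1: Δx=5.5000, Δy=-0.5000; L_1 = √(Δx²+Δy²) = 5.5227
cable 2: Δx=-2.5000, Δy=-5.5000; L_2 = √(Δx²+Δy²) = 6.0415
cable 3: Δx=5.5000, Δy=-5.5000; L_3 = √(Δx²+Δy²) = 7.7782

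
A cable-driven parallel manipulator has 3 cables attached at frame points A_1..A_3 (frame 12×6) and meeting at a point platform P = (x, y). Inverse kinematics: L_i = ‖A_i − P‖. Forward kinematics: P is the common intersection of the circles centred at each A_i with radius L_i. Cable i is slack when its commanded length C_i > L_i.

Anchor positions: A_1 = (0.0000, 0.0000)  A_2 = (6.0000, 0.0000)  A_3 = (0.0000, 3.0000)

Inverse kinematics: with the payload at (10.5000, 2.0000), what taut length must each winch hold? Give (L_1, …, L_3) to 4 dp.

cable 1: Δx=-10.5000, Δy=-2.0000; L_1 = √(Δx²+Δy²) = 10.6888
cable 2: Δx=-4.5000, Δy=-2.0000; L_2 = √(Δx²+Δy²) = 4.9244
cable 3: Δx=-10.5000, Δy=1.0000; L_3 = √(Δx²+Δy²) = 10.5475

(10.6888, 4.9244, 10.5475)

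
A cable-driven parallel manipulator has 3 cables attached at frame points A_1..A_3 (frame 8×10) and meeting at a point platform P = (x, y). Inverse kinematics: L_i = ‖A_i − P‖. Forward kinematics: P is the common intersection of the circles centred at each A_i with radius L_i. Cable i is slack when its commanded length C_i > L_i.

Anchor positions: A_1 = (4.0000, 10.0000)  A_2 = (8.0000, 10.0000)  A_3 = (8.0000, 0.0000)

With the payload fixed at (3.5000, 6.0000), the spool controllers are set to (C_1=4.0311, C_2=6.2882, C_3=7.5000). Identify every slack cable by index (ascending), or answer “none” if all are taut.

cable 1: √((0.5000)²+(4.0000)²)=4.0311, C_1=4.0311: taut
cable 2: √((4.5000)²+(4.0000)²)=6.0208, C_2=6.2882: slack
cable 3: √((4.5000)²+(-6.0000)²)=7.5000, C_3=7.5000: taut

2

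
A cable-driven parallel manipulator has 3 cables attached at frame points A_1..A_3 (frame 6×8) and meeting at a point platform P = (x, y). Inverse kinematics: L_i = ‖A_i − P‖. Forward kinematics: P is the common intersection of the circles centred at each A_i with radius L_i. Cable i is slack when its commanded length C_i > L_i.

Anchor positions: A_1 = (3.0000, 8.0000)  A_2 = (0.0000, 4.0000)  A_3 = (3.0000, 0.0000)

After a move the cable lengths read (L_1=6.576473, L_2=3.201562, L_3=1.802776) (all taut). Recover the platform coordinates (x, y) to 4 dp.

(2.0000, 1.5000)

circle eqns → linear via eq_j − eq_1; set k_j = A_j·A_j − L_j²
k_1 = 9.0000+64.0000−43.2500 = 29.7500
6.0000·x + 8.0000·y = k_1−k_2 = 24.0000
0.0000·x + 16.0000·y = k_1−k_3 = 24.0000
solve first two rows → x=2.0000, y=1.5000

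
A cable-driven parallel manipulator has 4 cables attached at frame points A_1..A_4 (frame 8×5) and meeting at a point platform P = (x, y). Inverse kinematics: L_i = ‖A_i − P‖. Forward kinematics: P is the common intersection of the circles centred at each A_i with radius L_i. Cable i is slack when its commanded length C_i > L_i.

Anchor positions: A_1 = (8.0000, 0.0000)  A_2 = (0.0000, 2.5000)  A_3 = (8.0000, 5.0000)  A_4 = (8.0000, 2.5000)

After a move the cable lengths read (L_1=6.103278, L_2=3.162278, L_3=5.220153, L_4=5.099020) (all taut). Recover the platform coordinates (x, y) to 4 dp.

(3.0000, 3.5000)

circle eqns → linear via eq_j − eq_1; set k_j = A_j·A_j − L_j²
k_1 = 64.0000+0.0000−37.2500 = 26.7500
16.0000·x − 5.0000·y = k_1−k_2 = 30.5000
0.0000·x − 10.0000·y = k_1−k_3 = -35.0000
0.0000·x − 5.0000·y = k_1−k_4 = -17.5000
solve first two rows → x=3.0000, y=3.5000
check cable 4: ‖A_4−P‖² = 26.0000 ≈ L_4² = 26.0000 ✓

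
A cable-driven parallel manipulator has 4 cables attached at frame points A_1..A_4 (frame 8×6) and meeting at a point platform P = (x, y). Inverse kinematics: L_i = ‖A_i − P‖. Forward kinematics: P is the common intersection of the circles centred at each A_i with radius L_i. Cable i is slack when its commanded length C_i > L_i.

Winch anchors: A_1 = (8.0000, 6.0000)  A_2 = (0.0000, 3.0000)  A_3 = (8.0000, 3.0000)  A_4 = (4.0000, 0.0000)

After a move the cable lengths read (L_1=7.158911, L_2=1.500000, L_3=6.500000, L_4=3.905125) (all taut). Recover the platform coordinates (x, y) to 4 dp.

circle eqns → linear via eq_j − eq_1; set k_j = A_j·A_j − L_j²
k_1 = 64.0000+36.0000−51.2500 = 48.7500
16.0000·x + 6.0000·y = k_1−k_2 = 42.0000
0.0000·x + 6.0000·y = k_1−k_3 = 18.0000
8.0000·x + 12.0000·y = k_1−k_4 = 48.0000
solve first two rows → x=1.5000, y=3.0000
check cable 4: ‖A_4−P‖² = 15.2500 ≈ L_4² = 15.2500 ✓

(1.5000, 3.0000)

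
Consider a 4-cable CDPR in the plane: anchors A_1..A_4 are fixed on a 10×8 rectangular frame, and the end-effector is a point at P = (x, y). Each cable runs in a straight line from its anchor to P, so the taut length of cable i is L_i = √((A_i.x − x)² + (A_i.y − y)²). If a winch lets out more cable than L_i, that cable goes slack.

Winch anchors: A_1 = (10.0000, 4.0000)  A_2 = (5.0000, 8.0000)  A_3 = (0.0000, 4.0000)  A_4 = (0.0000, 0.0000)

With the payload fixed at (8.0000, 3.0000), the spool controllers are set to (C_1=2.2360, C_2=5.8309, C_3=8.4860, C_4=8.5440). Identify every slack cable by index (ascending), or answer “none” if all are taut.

3

cable 1: L_1 = ‖A_1−P‖ = 2.2361;  C_1 = 2.2360 → taut
cable 2: L_2 = ‖A_2−P‖ = 5.8310;  C_2 = 5.8309 → taut
cable 3: L_3 = ‖A_3−P‖ = 8.0623;  C_3 = 8.4860 → slack
cable 4: L_4 = ‖A_4−P‖ = 8.5440;  C_4 = 8.5440 → taut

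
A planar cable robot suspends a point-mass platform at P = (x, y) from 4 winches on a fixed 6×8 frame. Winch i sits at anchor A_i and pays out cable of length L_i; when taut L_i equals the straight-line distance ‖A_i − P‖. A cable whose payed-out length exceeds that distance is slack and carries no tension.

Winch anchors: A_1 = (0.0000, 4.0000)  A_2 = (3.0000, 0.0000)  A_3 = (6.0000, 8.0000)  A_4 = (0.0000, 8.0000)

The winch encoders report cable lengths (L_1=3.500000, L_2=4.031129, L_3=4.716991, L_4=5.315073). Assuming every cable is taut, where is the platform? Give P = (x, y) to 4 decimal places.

each cable: (A_i−P)·(A_i−P) = L_i²; let c_i = ‖A_i‖²−L_i²
c_1 = 0.0000+16.0000−12.2500 = 3.7500
row 1: -6.0000x + 8.0000y = 11.0000  (c_2=-7.2500)
row 2: -12.0000x − 8.0000y = -74.0000  (c_3=77.7500)
row 3: 0.0000x − 8.0000y = -32.0000  (c_4=35.7500)
Cramer on rows 1–2 → x = 3.5000, y = 4.0000
check cable 4: ‖A_4−P‖² = 28.2500 ≈ L_4² = 28.2500 ✓

(3.5000, 4.0000)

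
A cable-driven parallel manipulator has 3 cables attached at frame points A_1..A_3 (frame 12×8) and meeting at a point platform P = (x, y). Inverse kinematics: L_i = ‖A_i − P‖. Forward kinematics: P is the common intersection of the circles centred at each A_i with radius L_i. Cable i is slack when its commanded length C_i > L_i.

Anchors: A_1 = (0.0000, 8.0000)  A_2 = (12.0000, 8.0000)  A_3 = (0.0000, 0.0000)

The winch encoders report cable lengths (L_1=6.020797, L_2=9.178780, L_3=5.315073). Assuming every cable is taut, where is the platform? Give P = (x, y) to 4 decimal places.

(4.0000, 3.5000)

circle eqns → linear via eq_j − eq_1; set c_j = A_j·A_j − L_j²
c_1 = 0.0000+64.0000−36.2500 = 27.7500
-24.0000·x + 0.0000·y = c_1−c_2 = -96.0000
0.0000·x + 16.0000·y = c_1−c_3 = 56.0000
solve first two rows → x=4.0000, y=3.5000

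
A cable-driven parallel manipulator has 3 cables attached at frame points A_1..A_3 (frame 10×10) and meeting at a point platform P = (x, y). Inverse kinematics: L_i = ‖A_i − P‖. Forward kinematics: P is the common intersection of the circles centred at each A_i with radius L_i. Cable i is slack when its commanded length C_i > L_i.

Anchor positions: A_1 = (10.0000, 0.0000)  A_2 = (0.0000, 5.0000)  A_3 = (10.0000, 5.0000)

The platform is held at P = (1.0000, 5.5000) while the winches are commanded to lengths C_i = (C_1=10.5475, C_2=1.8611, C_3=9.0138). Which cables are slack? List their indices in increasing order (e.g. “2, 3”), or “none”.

2

cable 1: √((9.0000)²+(-5.5000)²)=10.5475, C_1=10.5475: taut
cable 2: √((-1.0000)²+(-0.5000)²)=1.1180, C_2=1.8611: slack
cable 3: √((9.0000)²+(-0.5000)²)=9.0139, C_3=9.0138: taut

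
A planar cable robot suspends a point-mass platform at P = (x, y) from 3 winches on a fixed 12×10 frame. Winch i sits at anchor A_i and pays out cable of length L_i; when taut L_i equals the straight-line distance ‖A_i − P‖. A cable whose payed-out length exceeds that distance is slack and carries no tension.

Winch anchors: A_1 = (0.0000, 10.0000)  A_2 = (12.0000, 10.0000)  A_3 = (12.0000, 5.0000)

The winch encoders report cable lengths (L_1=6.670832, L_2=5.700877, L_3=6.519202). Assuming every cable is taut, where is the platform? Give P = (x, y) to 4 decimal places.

each cable: (A_i−P)·(A_i−P) = L_i²; let k_i = ‖A_i‖²−L_i²
k_1 = 0.0000+100.0000−44.5000 = 55.5000
row 1: -24.0000x + 0.0000y = -156.0000  (k_2=211.5000)
row 2: -24.0000x + 10.0000y = -71.0000  (k_3=126.5000)
Cramer on rows 1–2 → x = 6.5000, y = 8.5000

(6.5000, 8.5000)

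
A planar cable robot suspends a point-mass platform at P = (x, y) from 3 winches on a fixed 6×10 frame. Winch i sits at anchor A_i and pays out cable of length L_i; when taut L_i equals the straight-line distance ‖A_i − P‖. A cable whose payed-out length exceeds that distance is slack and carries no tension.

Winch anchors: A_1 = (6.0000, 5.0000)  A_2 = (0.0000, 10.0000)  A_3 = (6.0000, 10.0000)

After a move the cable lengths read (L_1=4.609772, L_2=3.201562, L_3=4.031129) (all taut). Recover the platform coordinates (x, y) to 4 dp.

(2.5000, 8.0000)

each cable: (A_i−P)·(A_i−P) = L_i²; let q_i = ‖A_i‖²−L_i²
q_1 = 36.0000+25.0000−21.2500 = 39.7500
row 1: 12.0000x − 10.0000y = -50.0000  (q_2=89.7500)
row 2: 0.0000x − 10.0000y = -80.0000  (q_3=119.7500)
Cramer on rows 1–2 → x = 2.5000, y = 8.0000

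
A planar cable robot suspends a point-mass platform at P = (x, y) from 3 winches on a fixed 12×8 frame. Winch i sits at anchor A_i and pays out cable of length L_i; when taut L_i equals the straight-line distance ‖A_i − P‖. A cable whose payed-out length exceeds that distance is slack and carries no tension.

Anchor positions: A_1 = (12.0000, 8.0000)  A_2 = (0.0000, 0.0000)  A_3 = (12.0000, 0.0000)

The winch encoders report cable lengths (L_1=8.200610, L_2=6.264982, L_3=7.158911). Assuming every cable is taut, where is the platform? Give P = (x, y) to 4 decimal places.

(5.5000, 3.0000)

circle eqns → linear via eq_j − eq_1; set c_j = A_j·A_j − L_j²
c_1 = 144.0000+64.0000−67.2500 = 140.7500
24.0000·x + 16.0000·y = c_1−c_2 = 180.0000
0.0000·x + 16.0000·y = c_1−c_3 = 48.0000
solve first two rows → x=5.5000, y=3.0000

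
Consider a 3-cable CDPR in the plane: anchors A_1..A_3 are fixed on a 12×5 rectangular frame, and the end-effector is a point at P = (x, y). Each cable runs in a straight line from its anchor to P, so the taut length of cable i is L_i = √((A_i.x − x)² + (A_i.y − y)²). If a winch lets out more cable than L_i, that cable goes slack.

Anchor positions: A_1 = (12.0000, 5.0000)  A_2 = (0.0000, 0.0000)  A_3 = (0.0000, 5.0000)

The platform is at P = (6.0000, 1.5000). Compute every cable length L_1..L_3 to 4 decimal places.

(6.9462, 6.1847, 6.9462)

cable 1: Δx=6.0000, Δy=3.5000; L_1 = √(Δx²+Δy²) = 6.9462
cable 2: Δx=-6.0000, Δy=-1.5000; L_2 = √(Δx²+Δy²) = 6.1847
cable 3: Δx=-6.0000, Δy=3.5000; L_3 = √(Δx²+Δy²) = 6.9462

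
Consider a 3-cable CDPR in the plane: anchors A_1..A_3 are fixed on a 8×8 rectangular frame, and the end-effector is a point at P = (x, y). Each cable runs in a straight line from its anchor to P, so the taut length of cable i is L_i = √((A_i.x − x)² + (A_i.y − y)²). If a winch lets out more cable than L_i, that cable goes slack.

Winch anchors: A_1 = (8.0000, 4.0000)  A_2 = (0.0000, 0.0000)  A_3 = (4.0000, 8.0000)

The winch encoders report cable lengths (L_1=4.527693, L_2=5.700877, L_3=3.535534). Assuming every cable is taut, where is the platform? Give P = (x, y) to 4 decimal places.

(3.5000, 4.5000)

each cable: (A_i−P)·(A_i−P) = L_i²; let q_i = ‖A_i‖²−L_i²
q_1 = 64.0000+16.0000−20.5000 = 59.5000
row 1: 16.0000x + 8.0000y = 92.0000  (q_2=-32.5000)
row 2: 8.0000x − 8.0000y = -8.0000  (q_3=67.5000)
Cramer on rows 1–2 → x = 3.5000, y = 4.5000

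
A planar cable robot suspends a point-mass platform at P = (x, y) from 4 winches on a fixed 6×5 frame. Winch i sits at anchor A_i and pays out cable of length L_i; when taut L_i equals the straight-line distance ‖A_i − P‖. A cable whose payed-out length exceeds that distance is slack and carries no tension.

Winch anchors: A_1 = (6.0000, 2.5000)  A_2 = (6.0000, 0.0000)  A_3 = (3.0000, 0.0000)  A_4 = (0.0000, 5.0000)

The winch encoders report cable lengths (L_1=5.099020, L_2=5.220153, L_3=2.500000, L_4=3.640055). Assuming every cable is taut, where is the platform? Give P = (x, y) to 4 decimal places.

expand ‖A_i−P‖²=L_i² and subtract eq 1 (q_i ≔ ‖A_i‖²−L_i²)
q_1 = 36.0000+6.2500−26.0000 = 16.2500
eq1−eq2 → [0.0000  5.0000]·P = 7.5000
eq1−eq3 → [6.0000  5.0000]·P = 13.5000
eq1−eq4 → [12.0000  -5.0000]·P = 4.5000
2×2 solve → P = (1.0000, 1.5000)
check cable 4: ‖A_4−P‖² = 13.2500 ≈ L_4² = 13.2500 ✓

(1.0000, 1.5000)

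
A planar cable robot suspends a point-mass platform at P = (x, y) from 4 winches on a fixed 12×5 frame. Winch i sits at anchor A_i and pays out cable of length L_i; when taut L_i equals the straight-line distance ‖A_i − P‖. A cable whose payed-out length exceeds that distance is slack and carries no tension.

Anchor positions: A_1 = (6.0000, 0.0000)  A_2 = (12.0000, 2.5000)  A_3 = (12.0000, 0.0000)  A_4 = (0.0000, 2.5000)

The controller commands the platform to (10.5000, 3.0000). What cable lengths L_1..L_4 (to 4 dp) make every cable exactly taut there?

(5.4083, 1.5811, 3.3541, 10.5119)

L_1: Δ = A_1−P = (-4.5000, -3.0000) → ‖Δ‖ = √29.2500 = 5.4083
L_2: Δ = A_2−P = (1.5000, -0.5000) → ‖Δ‖ = √2.5000 = 1.5811
L_3: Δ = A_3−P = (1.5000, -3.0000) → ‖Δ‖ = √11.2500 = 3.3541
L_4: Δ = A_4−P = (-10.5000, -0.5000) → ‖Δ‖ = √110.5000 = 10.5119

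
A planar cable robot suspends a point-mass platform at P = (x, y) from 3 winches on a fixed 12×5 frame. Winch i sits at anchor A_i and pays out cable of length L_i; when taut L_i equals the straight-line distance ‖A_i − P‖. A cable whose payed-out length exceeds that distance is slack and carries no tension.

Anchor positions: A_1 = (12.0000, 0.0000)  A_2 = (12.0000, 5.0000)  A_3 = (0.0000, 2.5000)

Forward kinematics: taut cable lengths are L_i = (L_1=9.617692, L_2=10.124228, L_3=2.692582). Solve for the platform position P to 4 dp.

(2.5000, 1.5000)

each cable: (A_i−P)·(A_i−P) = L_i²; let k_i = ‖A_i‖²−L_i²
k_1 = 144.0000+0.0000−92.5000 = 51.5000
row 1: 0.0000x − 10.0000y = -15.0000  (k_2=66.5000)
row 2: 24.0000x − 5.0000y = 52.5000  (k_3=-1.0000)
Cramer on rows 1–2 → x = 2.5000, y = 1.5000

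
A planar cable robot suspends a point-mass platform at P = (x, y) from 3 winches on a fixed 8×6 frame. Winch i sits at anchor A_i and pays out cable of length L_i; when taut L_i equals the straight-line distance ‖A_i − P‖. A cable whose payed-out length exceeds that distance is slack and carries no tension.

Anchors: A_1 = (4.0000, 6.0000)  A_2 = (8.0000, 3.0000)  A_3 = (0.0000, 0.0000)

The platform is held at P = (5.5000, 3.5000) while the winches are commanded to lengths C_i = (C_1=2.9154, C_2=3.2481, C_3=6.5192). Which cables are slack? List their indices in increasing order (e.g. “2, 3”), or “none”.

cable 1: √((-1.5000)²+(2.5000)²)=2.9155, C_1=2.9154: taut
cable 2: √((2.5000)²+(-0.5000)²)=2.5495, C_2=3.2481: slack
cable 3: √((-5.5000)²+(-3.5000)²)=6.5192, C_3=6.5192: taut

2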